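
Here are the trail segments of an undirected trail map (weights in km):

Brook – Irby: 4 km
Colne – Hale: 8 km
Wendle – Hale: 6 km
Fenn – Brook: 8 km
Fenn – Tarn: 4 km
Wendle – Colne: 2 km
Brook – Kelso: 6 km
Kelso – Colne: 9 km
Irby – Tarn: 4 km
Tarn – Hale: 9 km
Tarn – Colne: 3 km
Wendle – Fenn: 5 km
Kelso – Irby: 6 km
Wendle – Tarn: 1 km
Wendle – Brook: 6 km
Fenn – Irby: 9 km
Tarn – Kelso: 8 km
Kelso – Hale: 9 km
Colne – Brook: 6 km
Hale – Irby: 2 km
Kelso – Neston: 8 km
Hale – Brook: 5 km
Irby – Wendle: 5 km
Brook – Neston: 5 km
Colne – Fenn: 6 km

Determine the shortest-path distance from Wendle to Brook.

6 km

Enumerating some paths:
Wendle–Irby–Brook: 5+4 = 9
Wendle–Colne–Brook: 2+6 = 8
Wendle–Brook: 6 = 6
The minimum is 6 km via Wendle–Brook.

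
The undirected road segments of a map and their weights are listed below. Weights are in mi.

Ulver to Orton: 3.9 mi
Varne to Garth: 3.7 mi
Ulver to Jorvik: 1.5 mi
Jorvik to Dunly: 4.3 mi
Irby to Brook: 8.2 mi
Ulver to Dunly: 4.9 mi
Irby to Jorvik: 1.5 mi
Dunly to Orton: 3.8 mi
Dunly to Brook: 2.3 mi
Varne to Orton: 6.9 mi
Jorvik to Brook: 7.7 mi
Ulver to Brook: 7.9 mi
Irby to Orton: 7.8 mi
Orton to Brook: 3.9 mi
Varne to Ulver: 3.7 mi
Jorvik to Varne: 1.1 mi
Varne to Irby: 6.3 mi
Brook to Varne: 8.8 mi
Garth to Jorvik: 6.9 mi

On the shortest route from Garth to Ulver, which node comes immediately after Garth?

Varne

Candidate routes:
Garth - Varne - Ulver: 3.7+3.7 = 7.4
Garth - Jorvik - Ulver: 6.9+1.5 = 8.4
Garth - Varne - Jorvik - Ulver: 3.7+1.1+1.5 = 6.3
The minimum is 6.3 mi via Garth - Varne - Jorvik - Ulver.
So from Garth the first move is to Varne.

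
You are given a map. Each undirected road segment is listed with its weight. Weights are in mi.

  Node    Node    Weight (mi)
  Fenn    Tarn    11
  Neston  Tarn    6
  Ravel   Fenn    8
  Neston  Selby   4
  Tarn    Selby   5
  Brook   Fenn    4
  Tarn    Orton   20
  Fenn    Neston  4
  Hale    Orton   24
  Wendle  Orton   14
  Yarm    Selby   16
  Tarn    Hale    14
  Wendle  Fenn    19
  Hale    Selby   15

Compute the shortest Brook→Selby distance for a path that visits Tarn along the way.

Shortest Brook→Tarn: Brook → Fenn → Neston → Tarn = 14
Shortest Tarn→Selby: Tarn → Selby = 5
Total via Tarn: 14 + 5 = 19 mi.

19 mi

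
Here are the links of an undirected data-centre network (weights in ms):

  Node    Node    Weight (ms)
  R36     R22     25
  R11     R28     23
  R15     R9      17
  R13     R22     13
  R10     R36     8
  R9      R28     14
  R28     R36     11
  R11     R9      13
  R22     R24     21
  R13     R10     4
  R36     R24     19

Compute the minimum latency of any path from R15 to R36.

42 ms

Running Dijkstra from R15:
R15: 0
R9: 17  (via R15)
R11: 30  (via R9)
R28: 31  (via R9)
R36: 42  (via R28)
Shortest route: R15 → R9 → R28 → R36 = 42 ms.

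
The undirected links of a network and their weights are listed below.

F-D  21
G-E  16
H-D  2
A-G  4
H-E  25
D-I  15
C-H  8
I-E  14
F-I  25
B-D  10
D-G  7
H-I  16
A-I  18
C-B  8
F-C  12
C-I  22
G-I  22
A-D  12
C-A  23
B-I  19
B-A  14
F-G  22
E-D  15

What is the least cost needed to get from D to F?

Candidate routes:
D–H–C–F: 2+8+12 = 22
D–F: 21 = 21
D–B–C–F: 10+8+12 = 30
D–G–F: 7+22 = 29
The minimum is 21 via D–F.

21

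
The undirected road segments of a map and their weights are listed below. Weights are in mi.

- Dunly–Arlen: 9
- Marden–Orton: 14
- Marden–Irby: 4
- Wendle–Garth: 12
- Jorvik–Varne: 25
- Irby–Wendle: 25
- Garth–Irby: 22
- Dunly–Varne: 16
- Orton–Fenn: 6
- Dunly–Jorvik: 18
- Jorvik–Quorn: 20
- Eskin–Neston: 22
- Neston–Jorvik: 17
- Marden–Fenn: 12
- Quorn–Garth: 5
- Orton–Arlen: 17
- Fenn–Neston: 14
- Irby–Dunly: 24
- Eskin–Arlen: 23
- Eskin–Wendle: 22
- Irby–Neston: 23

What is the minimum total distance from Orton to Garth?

40 mi

Candidate routes:
Orton → Marden → Irby → Wendle → Garth: 14+4+25+12 = 55
Orton → Marden → Irby → Garth: 14+4+22 = 40
Orton → Fenn → Marden → Irby → Wendle → Garth: 6+12+4+25+12 = 59
Orton → Fenn → Marden → Irby → Garth: 6+12+4+22 = 44
The minimum is 40 mi via Orton → Marden → Irby → Garth.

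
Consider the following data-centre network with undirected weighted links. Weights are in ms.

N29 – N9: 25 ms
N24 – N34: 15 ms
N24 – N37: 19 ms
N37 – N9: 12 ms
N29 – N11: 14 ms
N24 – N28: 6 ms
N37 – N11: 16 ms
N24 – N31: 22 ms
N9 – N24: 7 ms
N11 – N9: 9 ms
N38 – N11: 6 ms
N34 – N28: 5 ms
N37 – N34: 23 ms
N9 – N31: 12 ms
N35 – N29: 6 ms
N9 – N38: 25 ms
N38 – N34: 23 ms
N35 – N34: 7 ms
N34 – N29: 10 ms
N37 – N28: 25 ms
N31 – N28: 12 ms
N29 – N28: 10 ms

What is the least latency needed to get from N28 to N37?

25 ms

Compare a few routes:
N28 - N34 - N37: 5+23 = 28
N28 - N37: 25 = 25
N28 - N31 - N9 - N37: 12+12+12 = 36
The minimum is 25 ms via N28 - N37.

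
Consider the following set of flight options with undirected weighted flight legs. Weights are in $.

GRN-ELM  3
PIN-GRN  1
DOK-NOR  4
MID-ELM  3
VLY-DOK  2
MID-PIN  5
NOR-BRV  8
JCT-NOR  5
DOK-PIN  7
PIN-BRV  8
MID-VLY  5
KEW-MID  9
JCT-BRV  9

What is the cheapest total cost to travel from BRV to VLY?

Enumerating some paths:
BRV–PIN–DOK–VLY: 8+7+2 = 17
BRV–NOR–DOK–VLY: 8+4+2 = 14
The minimum is $14 via BRV–NOR–DOK–VLY.

$14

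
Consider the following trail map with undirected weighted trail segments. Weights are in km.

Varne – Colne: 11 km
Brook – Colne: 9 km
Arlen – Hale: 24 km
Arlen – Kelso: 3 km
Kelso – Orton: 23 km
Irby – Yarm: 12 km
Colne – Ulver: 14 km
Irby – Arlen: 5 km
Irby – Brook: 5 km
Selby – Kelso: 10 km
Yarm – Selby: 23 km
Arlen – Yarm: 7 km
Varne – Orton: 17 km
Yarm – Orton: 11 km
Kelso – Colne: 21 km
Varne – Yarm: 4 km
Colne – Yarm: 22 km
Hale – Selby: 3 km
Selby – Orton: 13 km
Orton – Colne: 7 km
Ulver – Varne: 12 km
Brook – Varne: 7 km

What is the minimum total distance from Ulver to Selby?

Settle nodes by increasing distance from Ulver:
Ulver: 0
Varne: 12  (via Ulver)
Colne: 14  (via Ulver)
Yarm: 16  (via Varne)
Brook: 19  (via Varne)
Orton: 21  (via Colne)
Arlen: 23  (via Yarm)
Irby: 24  (via Brook)
Kelso: 26  (via Arlen)
Selby: 34  (via Orton)
Shortest route: Ulver–Colne–Orton–Selby = 34 km.

34 km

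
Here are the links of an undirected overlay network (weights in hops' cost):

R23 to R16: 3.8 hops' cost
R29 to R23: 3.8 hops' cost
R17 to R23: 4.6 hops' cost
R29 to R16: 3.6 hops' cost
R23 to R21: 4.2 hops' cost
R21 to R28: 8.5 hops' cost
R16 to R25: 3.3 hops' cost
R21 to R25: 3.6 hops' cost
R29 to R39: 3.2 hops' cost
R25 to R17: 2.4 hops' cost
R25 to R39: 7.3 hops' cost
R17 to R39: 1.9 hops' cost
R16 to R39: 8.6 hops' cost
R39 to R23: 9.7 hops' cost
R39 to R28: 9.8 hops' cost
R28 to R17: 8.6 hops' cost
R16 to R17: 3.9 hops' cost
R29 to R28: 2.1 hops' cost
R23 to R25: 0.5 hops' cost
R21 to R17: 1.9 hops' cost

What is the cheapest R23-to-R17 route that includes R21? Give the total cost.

6 hops' cost

Best R23 to R21: R23–R25–R21 costing 4.1
Best R21 to R17: R21–R17 costing 1.9
Total via R21: 4.1 + 1.9 = 6 hops' cost.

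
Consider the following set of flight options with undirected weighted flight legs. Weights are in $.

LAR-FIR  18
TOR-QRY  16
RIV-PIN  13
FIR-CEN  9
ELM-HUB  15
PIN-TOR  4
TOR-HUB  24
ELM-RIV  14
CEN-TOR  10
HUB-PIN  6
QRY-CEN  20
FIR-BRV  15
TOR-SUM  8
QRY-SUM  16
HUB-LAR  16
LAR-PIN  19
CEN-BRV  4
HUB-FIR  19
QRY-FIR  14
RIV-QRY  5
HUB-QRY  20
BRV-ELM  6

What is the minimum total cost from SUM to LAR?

$31

Shortest distances from SUM:
SUM: 0
TOR: 8  (via SUM)
PIN: 12  (via TOR)
QRY: 16  (via SUM)
HUB: 18  (via PIN)
CEN: 18  (via TOR)
RIV: 21  (via QRY)
BRV: 22  (via CEN)
FIR: 27  (via CEN)
ELM: 28  (via BRV)
LAR: 31  (via PIN)
Shortest route: SUM–TOR–PIN–LAR = $31.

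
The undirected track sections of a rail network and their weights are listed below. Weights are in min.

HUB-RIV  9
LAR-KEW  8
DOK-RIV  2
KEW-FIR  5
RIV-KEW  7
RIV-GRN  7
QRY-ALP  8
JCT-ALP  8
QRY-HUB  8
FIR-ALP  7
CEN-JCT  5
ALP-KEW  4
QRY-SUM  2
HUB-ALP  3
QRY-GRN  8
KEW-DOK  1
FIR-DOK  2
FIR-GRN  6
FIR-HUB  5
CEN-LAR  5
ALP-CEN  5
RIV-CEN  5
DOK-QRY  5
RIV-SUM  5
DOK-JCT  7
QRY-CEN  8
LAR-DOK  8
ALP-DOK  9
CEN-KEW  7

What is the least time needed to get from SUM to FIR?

Shortest distances from SUM:
SUM: 0
QRY: 2  (via SUM)
RIV: 5  (via SUM)
DOK: 7  (via QRY)
KEW: 8  (via DOK)
FIR: 9  (via DOK)
Shortest route: SUM → QRY → DOK → FIR = 9 min.

9 min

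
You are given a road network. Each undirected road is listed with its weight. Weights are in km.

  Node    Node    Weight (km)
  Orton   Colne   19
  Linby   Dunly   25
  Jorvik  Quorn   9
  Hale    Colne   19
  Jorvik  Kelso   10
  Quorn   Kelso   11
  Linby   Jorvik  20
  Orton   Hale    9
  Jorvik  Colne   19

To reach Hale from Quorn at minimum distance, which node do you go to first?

Jorvik

Candidate routes:
Quorn–Kelso–Jorvik–Colne–Orton–Hale: 11+10+19+19+9 = 68
Quorn–Kelso–Jorvik–Colne–Hale: 11+10+19+19 = 59
Quorn–Jorvik–Colne–Hale: 9+19+19 = 47
Quorn–Jorvik–Colne–Orton–Hale: 9+19+19+9 = 56
The minimum is 47 km via Quorn–Jorvik–Colne–Hale.
So from Quorn the first move is to Jorvik.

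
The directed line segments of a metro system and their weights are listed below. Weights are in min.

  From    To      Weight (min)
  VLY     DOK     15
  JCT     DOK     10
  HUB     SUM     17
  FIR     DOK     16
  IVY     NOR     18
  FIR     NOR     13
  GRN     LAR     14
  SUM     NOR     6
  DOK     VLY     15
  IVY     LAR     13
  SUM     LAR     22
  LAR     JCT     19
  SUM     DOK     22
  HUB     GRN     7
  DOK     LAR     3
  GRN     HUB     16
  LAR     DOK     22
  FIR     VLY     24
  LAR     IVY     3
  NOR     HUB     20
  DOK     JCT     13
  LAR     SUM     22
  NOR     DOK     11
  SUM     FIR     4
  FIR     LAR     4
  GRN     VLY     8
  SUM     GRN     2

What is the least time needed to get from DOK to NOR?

24 min

Compare a few routes:
DOK–LAR–SUM–NOR: 3+22+6 = 31
DOK–LAR–IVY–NOR: 3+3+18 = 24
DOK–LAR–SUM–FIR–NOR: 3+22+4+13 = 42
The minimum is 24 min via DOK–LAR–IVY–NOR.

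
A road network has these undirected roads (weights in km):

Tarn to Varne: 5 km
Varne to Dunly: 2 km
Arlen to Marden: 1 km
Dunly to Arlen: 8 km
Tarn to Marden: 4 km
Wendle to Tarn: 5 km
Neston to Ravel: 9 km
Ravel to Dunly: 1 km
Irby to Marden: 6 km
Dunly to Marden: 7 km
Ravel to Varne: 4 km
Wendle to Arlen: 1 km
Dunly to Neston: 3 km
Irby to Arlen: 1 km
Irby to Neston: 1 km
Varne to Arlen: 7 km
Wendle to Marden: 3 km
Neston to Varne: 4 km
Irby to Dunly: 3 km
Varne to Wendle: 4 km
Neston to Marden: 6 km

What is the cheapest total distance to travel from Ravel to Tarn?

8 km

Enumerating some paths:
Ravel → Dunly → Varne → Tarn: 1+2+5 = 8
Ravel → Dunly → Irby → Arlen → Marden → Tarn: 1+3+1+1+4 = 10
Ravel → Varne → Tarn: 4+5 = 9
Ravel → Dunly → Irby → Arlen → Wendle → Tarn: 1+3+1+1+5 = 11
Cheapest is Ravel → Dunly → Varne → Tarn at 8 km.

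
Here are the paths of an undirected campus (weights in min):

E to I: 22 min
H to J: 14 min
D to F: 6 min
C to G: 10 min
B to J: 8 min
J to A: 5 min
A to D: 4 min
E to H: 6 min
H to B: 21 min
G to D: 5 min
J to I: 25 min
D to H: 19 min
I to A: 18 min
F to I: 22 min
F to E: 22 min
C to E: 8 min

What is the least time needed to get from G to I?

27 min

Candidate routes:
G → D → A → J → I: 5+4+5+25 = 39
G → C → E → I: 10+8+22 = 40
G → D → A → I: 5+4+18 = 27
G → D → F → I: 5+6+22 = 33
Cheapest is G → D → A → I at 27 min.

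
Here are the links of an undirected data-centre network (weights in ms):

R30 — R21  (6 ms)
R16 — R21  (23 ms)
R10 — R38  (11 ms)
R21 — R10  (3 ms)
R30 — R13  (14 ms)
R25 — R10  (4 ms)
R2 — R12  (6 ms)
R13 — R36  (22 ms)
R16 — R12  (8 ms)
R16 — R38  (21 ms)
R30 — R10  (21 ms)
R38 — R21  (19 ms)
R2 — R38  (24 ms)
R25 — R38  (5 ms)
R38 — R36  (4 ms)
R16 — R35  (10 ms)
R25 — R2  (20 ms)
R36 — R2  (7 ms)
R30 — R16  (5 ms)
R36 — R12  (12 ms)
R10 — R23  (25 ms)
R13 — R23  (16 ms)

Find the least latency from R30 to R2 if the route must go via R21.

Shortest R30→R21: R30–R21 = 6
Shortest R21→R2: R21–R10–R25–R38–R36–R2 = 23
Total via R21: 6 + 23 = 29 ms.

29 ms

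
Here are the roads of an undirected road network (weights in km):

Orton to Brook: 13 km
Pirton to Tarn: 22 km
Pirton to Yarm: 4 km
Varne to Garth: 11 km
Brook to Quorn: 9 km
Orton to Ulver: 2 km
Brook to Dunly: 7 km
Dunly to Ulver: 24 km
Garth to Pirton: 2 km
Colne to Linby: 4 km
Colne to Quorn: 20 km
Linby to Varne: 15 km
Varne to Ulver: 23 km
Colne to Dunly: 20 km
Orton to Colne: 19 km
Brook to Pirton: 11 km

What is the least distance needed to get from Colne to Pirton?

32 km

Shortest distances from Colne:
Colne: 0
Linby: 4  (via Colne)
Orton: 19  (via Colne)
Varne: 19  (via Linby)
Dunly: 20  (via Colne)
Quorn: 20  (via Colne)
Ulver: 21  (via Orton)
Brook: 27  (via Dunly)
Garth: 30  (via Varne)
Pirton: 32  (via Garth)
Shortest route: Colne → Linby → Varne → Garth → Pirton = 32 km.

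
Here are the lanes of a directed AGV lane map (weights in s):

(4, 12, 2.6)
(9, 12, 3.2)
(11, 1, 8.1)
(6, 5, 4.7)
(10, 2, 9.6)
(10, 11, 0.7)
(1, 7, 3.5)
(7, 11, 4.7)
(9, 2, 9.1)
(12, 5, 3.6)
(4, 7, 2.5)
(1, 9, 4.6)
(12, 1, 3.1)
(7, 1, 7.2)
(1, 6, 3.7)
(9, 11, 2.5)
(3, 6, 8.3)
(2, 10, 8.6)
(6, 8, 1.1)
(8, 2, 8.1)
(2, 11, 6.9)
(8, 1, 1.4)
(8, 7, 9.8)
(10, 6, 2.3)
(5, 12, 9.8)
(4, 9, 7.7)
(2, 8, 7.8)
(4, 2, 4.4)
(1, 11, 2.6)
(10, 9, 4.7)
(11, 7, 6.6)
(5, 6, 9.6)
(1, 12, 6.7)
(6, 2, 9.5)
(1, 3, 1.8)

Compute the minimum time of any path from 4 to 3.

7.5 s

Running Dijkstra from 4:
4: 0
7: 2.5  (via 4)
12: 2.6  (via 4)
2: 4.4  (via 4)
1: 5.7  (via 12)
5: 6.2  (via 12)
11: 7.2  (via 7)
3: 7.5  (via 1)
Shortest route: 4 → 12 → 1 → 3 = 7.5 s.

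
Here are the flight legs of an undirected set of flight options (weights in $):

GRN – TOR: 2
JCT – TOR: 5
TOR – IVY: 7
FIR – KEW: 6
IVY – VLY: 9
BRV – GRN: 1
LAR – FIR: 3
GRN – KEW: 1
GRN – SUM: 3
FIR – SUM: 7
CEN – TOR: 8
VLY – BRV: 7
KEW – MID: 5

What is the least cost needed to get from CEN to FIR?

Shortest distances from CEN:
CEN: 0
TOR: 8  (via CEN)
GRN: 10  (via TOR)
KEW: 11  (via GRN)
BRV: 11  (via GRN)
SUM: 13  (via GRN)
JCT: 13  (via TOR)
IVY: 15  (via TOR)
MID: 16  (via KEW)
FIR: 17  (via KEW)
Shortest route: CEN → TOR → GRN → KEW → FIR = $17.

$17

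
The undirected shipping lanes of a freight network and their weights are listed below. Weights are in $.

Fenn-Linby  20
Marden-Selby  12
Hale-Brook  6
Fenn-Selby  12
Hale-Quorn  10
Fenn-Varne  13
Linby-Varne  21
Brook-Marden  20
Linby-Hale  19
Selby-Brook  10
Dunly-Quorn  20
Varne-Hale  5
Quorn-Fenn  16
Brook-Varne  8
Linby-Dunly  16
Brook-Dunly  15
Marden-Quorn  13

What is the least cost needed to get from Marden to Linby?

Settle nodes by increasing distance from Marden:
Marden: 0
Selby: 12  (via Marden)
Quorn: 13  (via Marden)
Brook: 20  (via Marden)
Hale: 23  (via Quorn)
Fenn: 24  (via Selby)
Varne: 28  (via Brook)
Dunly: 33  (via Quorn)
Linby: 42  (via Hale)
Shortest route: Marden → Quorn → Hale → Linby = $42.

$42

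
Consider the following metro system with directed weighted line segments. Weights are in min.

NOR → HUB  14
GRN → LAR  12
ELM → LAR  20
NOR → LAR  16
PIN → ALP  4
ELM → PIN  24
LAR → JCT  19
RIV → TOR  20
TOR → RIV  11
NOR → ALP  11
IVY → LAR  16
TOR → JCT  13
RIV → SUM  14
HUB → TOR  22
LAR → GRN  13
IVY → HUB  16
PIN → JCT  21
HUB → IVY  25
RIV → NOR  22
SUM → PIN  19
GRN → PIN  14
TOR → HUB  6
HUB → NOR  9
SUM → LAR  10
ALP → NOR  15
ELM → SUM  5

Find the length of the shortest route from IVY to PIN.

43 min

Enumerating some paths:
IVY–HUB–NOR–LAR–GRN–PIN: 16+9+16+13+14 = 68
IVY–LAR–GRN–PIN: 16+13+14 = 43
The minimum is 43 min via IVY–LAR–GRN–PIN.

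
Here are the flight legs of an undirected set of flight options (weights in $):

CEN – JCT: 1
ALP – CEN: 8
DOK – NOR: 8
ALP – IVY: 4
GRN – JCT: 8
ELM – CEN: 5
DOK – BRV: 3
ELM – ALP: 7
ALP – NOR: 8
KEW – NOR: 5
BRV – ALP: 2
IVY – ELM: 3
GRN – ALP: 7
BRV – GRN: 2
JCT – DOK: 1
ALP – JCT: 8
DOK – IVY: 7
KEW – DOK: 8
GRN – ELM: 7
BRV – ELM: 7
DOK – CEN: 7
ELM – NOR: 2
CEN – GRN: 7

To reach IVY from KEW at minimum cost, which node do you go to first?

Compare a few routes:
KEW–NOR–ALP–IVY: 5+8+4 = 17
KEW–NOR–ELM–IVY: 5+2+3 = 10
KEW–DOK–IVY: 8+7 = 15
The minimum is $10 via KEW–NOR–ELM–IVY.
So from KEW the first move is to NOR.

NOR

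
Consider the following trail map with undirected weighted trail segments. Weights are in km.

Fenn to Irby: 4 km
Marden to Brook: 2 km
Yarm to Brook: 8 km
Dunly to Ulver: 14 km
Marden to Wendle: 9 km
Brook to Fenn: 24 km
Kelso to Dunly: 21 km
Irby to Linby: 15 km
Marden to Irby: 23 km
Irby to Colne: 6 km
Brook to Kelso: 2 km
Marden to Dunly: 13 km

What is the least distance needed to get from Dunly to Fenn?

39 km

Compare a few routes:
Dunly - Marden - Irby - Fenn: 13+23+4 = 40
Dunly - Marden - Brook - Fenn: 13+2+24 = 39
Cheapest is Dunly - Marden - Brook - Fenn at 39 km.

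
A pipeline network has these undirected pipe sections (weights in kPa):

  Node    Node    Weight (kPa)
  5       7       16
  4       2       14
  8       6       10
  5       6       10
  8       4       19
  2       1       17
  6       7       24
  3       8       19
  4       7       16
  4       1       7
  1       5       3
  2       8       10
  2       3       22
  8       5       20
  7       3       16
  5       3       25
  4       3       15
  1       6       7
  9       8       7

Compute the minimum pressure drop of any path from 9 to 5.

27 kPa

Running Dijkstra from 9:
9: 0
8: 7  (via 9)
2: 17  (via 8)
6: 17  (via 8)
1: 24  (via 6)
3: 26  (via 8)
4: 26  (via 8)
5: 27  (via 8)
Shortest route: 9 → 8 → 5 = 27 kPa.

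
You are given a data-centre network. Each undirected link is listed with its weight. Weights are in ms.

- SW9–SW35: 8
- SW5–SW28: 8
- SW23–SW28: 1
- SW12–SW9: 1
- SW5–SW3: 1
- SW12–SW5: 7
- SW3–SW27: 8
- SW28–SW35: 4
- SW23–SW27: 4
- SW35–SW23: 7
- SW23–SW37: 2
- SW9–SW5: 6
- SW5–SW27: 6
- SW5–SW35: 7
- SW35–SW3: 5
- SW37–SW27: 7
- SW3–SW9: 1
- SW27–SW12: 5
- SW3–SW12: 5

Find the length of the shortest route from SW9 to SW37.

12 ms

Shortest distances from SW9:
SW9: 0
SW12: 1  (via SW9)
SW3: 1  (via SW9)
SW5: 2  (via SW3)
SW35: 6  (via SW3)
SW27: 6  (via SW12)
SW23: 10  (via SW27)
SW28: 10  (via SW5)
SW37: 12  (via SW23)
Shortest route: SW9–SW12–SW27–SW23–SW37 = 12 ms.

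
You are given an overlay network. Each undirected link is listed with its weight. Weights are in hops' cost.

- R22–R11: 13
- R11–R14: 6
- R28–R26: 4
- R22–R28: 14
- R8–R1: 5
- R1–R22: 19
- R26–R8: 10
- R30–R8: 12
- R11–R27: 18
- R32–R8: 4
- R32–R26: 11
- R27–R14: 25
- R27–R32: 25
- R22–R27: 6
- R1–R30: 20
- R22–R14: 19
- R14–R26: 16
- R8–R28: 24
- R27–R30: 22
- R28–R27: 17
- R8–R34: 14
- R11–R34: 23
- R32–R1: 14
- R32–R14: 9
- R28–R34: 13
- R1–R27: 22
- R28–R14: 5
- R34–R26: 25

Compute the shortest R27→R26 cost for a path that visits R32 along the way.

36 hops' cost

Shortest R27→R32: R27 → R32 = 25
Shortest R32→R26: R32 → R26 = 11
Total via R32: 25 + 11 = 36 hops' cost.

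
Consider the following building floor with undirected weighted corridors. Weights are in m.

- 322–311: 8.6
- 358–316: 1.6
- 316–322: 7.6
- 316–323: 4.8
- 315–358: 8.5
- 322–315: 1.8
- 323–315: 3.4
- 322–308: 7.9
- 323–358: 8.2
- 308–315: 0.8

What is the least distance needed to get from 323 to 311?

13.8 m

Shortest distances from 323:
323: 0
315: 3.4  (via 323)
308: 4.2  (via 315)
316: 4.8  (via 323)
322: 5.2  (via 315)
358: 6.4  (via 316)
311: 13.8  (via 322)
Shortest route: 323–315–322–311 = 13.8 m.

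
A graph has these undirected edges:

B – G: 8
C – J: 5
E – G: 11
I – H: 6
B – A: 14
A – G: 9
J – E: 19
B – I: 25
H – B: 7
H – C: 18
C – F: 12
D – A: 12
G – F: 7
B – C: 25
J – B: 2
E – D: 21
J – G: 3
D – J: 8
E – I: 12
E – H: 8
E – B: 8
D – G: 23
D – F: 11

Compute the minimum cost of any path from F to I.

Shortest distances from F:
F: 0
G: 7  (via F)
J: 10  (via G)
D: 11  (via F)
B: 12  (via J)
C: 12  (via F)
A: 16  (via G)
E: 18  (via G)
H: 19  (via B)
I: 25  (via H)
Shortest route: F–G–J–B–H–I = 25.

25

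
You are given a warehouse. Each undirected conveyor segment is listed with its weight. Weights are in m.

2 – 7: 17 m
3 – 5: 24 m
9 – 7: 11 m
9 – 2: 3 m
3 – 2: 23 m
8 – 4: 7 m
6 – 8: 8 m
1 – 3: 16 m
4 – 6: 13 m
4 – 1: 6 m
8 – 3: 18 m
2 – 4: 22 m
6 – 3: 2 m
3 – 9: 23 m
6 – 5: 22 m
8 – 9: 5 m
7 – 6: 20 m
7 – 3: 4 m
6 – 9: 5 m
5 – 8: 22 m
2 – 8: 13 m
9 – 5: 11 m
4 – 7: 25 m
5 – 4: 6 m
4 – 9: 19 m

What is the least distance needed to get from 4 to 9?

12 m

Running Dijkstra from 4:
4: 0
1: 6  (via 4)
5: 6  (via 4)
8: 7  (via 4)
9: 12  (via 8)
Shortest route: 4 → 8 → 9 = 12 m.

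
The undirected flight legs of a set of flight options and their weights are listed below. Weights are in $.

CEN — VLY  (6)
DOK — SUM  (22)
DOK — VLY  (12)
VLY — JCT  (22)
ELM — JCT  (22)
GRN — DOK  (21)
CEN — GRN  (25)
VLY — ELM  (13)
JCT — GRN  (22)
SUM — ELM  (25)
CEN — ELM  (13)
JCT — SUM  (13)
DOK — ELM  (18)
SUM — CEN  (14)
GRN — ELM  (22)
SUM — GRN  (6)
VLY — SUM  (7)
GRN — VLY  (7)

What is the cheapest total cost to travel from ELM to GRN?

$20

Settle nodes by increasing distance from ELM:
ELM: 0
CEN: 13  (via ELM)
VLY: 13  (via ELM)
DOK: 18  (via ELM)
SUM: 20  (via VLY)
GRN: 20  (via VLY)
Shortest route: ELM–VLY–GRN = $20.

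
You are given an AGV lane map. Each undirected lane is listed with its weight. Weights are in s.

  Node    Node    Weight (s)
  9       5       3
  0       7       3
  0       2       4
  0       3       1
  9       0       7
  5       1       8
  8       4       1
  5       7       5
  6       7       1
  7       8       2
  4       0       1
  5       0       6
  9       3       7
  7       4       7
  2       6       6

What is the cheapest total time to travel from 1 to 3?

15 s

Compare a few routes:
1 → 5 → 7 → 0 → 3: 8+5+3+1 = 17
1 → 5 → 7 → 8 → 4 → 0 → 3: 8+5+2+1+1+1 = 18
1 → 5 → 0 → 3: 8+6+1 = 15
The minimum is 15 s via 1 → 5 → 0 → 3.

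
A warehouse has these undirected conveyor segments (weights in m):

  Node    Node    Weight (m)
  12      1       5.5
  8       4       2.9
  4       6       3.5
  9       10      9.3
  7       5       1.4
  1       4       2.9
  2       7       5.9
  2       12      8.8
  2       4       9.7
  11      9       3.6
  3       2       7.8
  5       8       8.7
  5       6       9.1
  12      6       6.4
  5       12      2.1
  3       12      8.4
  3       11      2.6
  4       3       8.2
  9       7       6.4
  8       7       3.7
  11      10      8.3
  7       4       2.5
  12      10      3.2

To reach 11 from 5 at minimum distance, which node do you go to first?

Compare a few routes:
5 → 12 → 3 → 11: 2.1+8.4+2.6 = 13.1
5 → 7 → 9 → 11: 1.4+6.4+3.6 = 11.4
5 → 12 → 10 → 11: 2.1+3.2+8.3 = 13.6
The minimum is 11.4 m via 5 → 7 → 9 → 11.
So from 5 the first move is to 7.

7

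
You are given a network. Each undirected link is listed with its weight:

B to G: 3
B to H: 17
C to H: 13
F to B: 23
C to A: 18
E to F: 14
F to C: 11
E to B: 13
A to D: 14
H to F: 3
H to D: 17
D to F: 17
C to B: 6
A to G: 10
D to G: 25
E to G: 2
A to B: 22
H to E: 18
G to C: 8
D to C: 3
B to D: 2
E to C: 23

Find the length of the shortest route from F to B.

16

Running Dijkstra from F:
F: 0
H: 3  (via F)
C: 11  (via F)
D: 14  (via C)
E: 14  (via F)
B: 16  (via D)
Shortest route: F–C–D–B = 16.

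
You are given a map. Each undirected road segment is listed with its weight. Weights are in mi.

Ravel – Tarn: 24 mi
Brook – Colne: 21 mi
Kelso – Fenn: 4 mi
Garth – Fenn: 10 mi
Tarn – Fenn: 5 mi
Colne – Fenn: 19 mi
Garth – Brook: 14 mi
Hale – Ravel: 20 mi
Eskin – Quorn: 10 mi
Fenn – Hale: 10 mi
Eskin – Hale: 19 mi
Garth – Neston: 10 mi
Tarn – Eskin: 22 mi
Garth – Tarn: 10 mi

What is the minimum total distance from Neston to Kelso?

24 mi

Enumerating some paths:
Neston → Garth → Tarn → Fenn → Kelso: 10+10+5+4 = 29
Neston → Garth → Fenn → Kelso: 10+10+4 = 24
The minimum is 24 mi via Neston → Garth → Fenn → Kelso.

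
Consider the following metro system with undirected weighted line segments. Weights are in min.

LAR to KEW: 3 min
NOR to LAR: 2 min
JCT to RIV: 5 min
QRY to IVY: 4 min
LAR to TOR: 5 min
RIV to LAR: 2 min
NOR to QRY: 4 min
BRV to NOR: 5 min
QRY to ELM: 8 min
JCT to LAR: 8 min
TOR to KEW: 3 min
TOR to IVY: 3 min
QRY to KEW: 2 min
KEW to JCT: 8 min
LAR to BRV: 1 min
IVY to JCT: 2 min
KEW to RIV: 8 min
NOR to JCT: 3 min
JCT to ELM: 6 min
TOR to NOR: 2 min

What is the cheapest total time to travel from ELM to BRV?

12 min

Compare a few routes:
ELM → JCT → NOR → LAR → BRV: 6+3+2+1 = 12
ELM → JCT → NOR → BRV: 6+3+5 = 14
ELM → JCT → RIV → LAR → BRV: 6+5+2+1 = 14
ELM → QRY → KEW → LAR → BRV: 8+2+3+1 = 14
Cheapest is ELM → JCT → NOR → LAR → BRV at 12 min.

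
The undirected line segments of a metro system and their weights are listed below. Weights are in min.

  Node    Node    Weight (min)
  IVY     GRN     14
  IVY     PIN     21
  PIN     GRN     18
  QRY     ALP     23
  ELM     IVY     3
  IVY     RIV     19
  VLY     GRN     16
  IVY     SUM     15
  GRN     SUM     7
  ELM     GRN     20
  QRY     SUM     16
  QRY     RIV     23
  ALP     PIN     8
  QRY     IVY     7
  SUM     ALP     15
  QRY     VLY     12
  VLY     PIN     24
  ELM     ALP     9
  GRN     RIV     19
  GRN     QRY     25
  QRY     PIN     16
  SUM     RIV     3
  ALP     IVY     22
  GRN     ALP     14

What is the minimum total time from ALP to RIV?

18 min

Settle nodes by increasing distance from ALP:
ALP: 0
PIN: 8  (via ALP)
ELM: 9  (via ALP)
IVY: 12  (via ELM)
GRN: 14  (via ALP)
SUM: 15  (via ALP)
RIV: 18  (via SUM)
Shortest route: ALP → SUM → RIV = 18 min.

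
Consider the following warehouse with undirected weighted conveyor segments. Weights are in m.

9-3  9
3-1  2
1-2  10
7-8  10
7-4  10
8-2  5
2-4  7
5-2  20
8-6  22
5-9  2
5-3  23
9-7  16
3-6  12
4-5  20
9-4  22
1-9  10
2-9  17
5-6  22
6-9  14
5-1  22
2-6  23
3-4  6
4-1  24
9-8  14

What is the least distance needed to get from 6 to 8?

22 m

Settle nodes by increasing distance from 6:
6: 0
3: 12  (via 6)
1: 14  (via 3)
9: 14  (via 6)
5: 16  (via 9)
4: 18  (via 3)
8: 22  (via 6)
Shortest route: 6 → 8 = 22 m.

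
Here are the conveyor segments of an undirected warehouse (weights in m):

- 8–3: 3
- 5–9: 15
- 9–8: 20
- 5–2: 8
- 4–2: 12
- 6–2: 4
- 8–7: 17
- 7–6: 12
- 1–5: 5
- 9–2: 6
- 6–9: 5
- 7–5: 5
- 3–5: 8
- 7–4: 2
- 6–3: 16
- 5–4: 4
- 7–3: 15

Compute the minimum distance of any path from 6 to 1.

17 m

Settle nodes by increasing distance from 6:
6: 0
2: 4  (via 6)
9: 5  (via 6)
5: 12  (via 2)
7: 12  (via 6)
4: 14  (via 7)
3: 16  (via 6)
1: 17  (via 5)
Shortest route: 6 → 2 → 5 → 1 = 17 m.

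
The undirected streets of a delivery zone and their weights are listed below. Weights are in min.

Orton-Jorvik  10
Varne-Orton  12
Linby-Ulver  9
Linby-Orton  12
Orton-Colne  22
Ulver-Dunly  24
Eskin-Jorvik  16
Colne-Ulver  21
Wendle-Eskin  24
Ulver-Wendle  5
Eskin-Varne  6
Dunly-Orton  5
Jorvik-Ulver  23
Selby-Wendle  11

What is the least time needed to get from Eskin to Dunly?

23 min

Running Dijkstra from Eskin:
Eskin: 0
Varne: 6  (via Eskin)
Jorvik: 16  (via Eskin)
Orton: 18  (via Varne)
Dunly: 23  (via Orton)
Shortest route: Eskin → Varne → Orton → Dunly = 23 min.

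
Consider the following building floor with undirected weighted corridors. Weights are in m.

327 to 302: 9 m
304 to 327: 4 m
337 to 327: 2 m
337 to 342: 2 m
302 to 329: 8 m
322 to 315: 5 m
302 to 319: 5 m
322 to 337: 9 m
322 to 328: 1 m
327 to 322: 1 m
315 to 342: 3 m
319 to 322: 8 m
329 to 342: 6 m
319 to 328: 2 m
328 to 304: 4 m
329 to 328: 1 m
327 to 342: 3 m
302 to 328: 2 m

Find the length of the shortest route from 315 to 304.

Enumerating some paths:
315 → 342 → 327 → 322 → 328 → 304: 3+3+1+1+4 = 12
315 → 342 → 337 → 327 → 322 → 328 → 304: 3+2+2+1+1+4 = 13
315 → 342 → 327 → 304: 3+3+4 = 10
315 → 342 → 337 → 327 → 304: 3+2+2+4 = 11
Cheapest is 315 → 342 → 327 → 304 at 10 m.

10 m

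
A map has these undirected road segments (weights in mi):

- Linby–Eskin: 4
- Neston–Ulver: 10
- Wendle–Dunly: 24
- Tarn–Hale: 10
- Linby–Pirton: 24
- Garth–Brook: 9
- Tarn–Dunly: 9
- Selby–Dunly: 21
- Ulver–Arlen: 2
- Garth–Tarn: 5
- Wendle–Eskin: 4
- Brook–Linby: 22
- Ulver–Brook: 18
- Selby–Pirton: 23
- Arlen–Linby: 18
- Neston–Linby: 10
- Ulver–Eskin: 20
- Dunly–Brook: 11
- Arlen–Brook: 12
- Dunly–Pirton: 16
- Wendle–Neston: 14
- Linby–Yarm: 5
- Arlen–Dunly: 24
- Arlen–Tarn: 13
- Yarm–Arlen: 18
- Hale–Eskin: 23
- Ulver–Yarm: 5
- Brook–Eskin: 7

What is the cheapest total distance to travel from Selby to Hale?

Running Dijkstra from Selby:
Selby: 0
Dunly: 21  (via Selby)
Pirton: 23  (via Selby)
Tarn: 30  (via Dunly)
Brook: 32  (via Dunly)
Garth: 35  (via Tarn)
Eskin: 39  (via Brook)
Hale: 40  (via Tarn)
Shortest route: Selby → Dunly → Tarn → Hale = 40 mi.

40 mi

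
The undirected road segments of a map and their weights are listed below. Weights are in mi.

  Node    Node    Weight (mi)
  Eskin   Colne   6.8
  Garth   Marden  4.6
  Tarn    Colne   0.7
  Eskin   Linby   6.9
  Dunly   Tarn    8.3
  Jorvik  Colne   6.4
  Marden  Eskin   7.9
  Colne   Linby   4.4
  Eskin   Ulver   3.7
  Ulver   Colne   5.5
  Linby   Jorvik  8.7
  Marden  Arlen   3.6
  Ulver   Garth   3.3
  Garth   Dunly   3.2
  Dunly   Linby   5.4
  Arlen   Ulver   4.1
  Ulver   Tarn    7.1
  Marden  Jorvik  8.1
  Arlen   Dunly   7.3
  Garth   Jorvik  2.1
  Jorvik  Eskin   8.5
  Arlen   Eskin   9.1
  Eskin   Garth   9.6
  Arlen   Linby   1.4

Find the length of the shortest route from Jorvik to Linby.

8.7 mi

Shortest distances from Jorvik:
Jorvik: 0
Garth: 2.1  (via Jorvik)
Dunly: 5.3  (via Garth)
Ulver: 5.4  (via Garth)
Colne: 6.4  (via Jorvik)
Marden: 6.7  (via Garth)
Tarn: 7.1  (via Colne)
Eskin: 8.5  (via Jorvik)
Linby: 8.7  (via Jorvik)
Shortest route: Jorvik–Linby = 8.7 mi.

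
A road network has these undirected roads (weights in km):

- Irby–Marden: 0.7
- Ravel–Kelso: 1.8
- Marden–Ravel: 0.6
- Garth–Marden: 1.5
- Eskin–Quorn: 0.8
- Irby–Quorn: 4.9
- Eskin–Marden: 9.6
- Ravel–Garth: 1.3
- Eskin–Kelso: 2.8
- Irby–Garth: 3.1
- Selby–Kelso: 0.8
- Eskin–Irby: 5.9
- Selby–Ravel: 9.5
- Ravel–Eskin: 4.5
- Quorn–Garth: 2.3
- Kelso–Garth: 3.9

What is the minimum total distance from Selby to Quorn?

Shortest distances from Selby:
Selby: 0
Kelso: 0.8  (via Selby)
Ravel: 2.6  (via Kelso)
Marden: 3.2  (via Ravel)
Eskin: 3.6  (via Kelso)
Garth: 3.9  (via Ravel)
Irby: 3.9  (via Marden)
Quorn: 4.4  (via Eskin)
Shortest route: Selby–Kelso–Eskin–Quorn = 4.4 km.

4.4 km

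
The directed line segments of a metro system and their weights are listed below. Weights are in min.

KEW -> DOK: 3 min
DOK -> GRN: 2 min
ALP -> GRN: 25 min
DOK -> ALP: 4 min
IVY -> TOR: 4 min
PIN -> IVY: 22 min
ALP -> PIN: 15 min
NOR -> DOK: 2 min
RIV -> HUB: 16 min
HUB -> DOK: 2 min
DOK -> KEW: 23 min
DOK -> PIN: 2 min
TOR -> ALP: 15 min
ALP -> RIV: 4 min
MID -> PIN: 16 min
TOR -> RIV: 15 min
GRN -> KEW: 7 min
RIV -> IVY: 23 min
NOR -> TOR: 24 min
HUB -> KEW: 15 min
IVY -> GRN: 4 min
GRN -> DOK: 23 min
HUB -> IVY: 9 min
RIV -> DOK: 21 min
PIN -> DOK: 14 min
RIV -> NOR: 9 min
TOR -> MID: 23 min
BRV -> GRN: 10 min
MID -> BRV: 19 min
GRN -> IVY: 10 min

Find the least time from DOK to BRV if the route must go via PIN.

70 min

Best DOK to PIN: DOK–PIN costing 2
Shortest PIN→BRV: PIN–IVY–TOR–MID–BRV = 68
Total via PIN: 2 + 68 = 70 min.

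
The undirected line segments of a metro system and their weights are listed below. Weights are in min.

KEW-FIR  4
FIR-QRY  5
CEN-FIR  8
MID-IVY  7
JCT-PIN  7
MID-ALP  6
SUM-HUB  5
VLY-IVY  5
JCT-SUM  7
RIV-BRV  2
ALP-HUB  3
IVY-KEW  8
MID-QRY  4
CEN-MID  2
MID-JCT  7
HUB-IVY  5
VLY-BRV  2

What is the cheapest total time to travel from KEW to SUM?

18 min

Shortest distances from KEW:
KEW: 0
FIR: 4  (via KEW)
IVY: 8  (via KEW)
QRY: 9  (via FIR)
CEN: 12  (via FIR)
VLY: 13  (via IVY)
MID: 13  (via QRY)
HUB: 13  (via IVY)
BRV: 15  (via VLY)
ALP: 16  (via HUB)
RIV: 17  (via BRV)
SUM: 18  (via HUB)
Shortest route: KEW → IVY → HUB → SUM = 18 min.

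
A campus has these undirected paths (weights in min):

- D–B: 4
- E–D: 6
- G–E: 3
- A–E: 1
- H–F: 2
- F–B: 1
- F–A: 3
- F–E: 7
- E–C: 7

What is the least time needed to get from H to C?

13 min

Shortest distances from H:
H: 0
F: 2  (via H)
B: 3  (via F)
A: 5  (via F)
E: 6  (via A)
D: 7  (via B)
G: 9  (via E)
C: 13  (via E)
Shortest route: H–F–A–E–C = 13 min.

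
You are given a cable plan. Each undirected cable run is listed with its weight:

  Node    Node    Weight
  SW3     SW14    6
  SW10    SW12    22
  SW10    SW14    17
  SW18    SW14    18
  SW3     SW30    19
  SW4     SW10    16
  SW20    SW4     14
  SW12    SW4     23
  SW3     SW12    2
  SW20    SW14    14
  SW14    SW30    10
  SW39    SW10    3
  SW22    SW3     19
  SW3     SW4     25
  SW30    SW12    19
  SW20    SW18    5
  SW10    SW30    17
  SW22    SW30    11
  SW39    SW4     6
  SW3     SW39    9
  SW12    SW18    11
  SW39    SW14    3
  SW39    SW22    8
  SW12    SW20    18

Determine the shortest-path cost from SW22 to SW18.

Settle nodes by increasing distance from SW22:
SW22: 0
SW39: 8  (via SW22)
SW10: 11  (via SW39)
SW30: 11  (via SW22)
SW14: 11  (via SW39)
SW4: 14  (via SW39)
SW3: 17  (via SW39)
SW12: 19  (via SW3)
SW20: 25  (via SW14)
SW18: 29  (via SW14)
Shortest route: SW22 → SW39 → SW14 → SW18 = 29.

29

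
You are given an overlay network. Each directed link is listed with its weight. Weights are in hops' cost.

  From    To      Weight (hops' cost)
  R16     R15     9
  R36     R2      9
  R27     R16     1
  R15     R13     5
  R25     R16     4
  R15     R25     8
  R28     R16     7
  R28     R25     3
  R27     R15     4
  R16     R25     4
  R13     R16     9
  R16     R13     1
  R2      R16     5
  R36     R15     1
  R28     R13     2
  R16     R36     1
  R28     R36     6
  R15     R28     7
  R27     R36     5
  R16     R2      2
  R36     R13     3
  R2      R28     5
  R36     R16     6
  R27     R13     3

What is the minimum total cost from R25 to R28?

Candidate routes:
R25 - R16 - R36 - R15 - R28: 4+1+1+7 = 13
R25 - R16 - R2 - R28: 4+2+5 = 11
The minimum is 11 hops' cost via R25 - R16 - R2 - R28.

11 hops' cost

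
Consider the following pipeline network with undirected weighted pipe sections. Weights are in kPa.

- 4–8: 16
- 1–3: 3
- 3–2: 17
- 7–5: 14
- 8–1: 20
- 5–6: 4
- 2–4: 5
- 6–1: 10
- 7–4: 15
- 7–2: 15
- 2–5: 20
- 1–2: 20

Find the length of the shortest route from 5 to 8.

Compare a few routes:
5 → 7 → 4 → 8: 14+15+16 = 45
5 → 7 → 2 → 4 → 8: 14+15+5+16 = 50
5 → 6 → 1 → 8: 4+10+20 = 34
5 → 2 → 4 → 8: 20+5+16 = 41
Cheapest is 5 → 6 → 1 → 8 at 34 kPa.

34 kPa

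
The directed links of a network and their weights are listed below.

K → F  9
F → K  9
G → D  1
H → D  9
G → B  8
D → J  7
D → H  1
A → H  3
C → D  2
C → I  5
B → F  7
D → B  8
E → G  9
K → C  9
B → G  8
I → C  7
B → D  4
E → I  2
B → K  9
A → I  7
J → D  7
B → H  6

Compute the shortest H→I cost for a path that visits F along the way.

47

Shortest H→F: H–D–B–F = 24
Shortest F→I: F–K–C–I = 23
Total via F: 24 + 23 = 47.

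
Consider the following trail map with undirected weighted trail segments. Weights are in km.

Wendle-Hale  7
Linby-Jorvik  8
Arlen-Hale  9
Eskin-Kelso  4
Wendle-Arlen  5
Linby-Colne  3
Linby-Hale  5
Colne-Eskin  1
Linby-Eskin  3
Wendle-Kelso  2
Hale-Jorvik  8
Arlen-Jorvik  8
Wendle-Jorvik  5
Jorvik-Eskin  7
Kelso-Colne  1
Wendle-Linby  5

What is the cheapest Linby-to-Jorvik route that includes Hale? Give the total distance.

Best Linby to Hale: Linby → Hale costing 5
Shortest Hale→Jorvik: Hale → Jorvik = 8
Total via Hale: 5 + 8 = 13 km.

13 km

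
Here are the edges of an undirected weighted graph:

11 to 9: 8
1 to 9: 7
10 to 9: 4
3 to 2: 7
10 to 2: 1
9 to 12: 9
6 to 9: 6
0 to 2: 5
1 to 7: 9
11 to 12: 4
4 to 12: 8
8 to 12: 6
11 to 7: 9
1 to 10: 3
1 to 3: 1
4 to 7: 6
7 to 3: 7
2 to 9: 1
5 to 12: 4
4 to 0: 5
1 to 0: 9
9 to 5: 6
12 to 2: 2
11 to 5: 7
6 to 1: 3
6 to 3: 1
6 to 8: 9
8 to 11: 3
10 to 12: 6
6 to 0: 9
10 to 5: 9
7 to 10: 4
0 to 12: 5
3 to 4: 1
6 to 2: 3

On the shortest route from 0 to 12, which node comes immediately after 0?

Candidate routes:
0–12: 5 = 5
0–2–12: 5+2 = 7
0–4–3–6–2–12: 5+1+1+3+2 = 12
Cheapest is 0–12 at 5.
So from 0 the first move is to 12.

12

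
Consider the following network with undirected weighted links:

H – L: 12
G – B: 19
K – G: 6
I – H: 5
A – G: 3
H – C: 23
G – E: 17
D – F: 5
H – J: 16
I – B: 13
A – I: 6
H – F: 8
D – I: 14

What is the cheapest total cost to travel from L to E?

Running Dijkstra from L:
L: 0
H: 12  (via L)
I: 17  (via H)
F: 20  (via H)
A: 23  (via I)
D: 25  (via F)
G: 26  (via A)
J: 28  (via H)
B: 30  (via I)
K: 32  (via G)
C: 35  (via H)
E: 43  (via G)
Shortest route: L → H → I → A → G → E = 43.

43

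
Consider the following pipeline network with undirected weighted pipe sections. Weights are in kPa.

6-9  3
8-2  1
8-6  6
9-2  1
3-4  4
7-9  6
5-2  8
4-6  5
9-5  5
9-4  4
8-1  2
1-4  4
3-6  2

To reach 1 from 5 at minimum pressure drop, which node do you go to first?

Compare a few routes:
5 → 2 → 8 → 1: 8+1+2 = 11
5 → 9 → 2 → 8 → 1: 5+1+1+2 = 9
Cheapest is 5 → 9 → 2 → 8 → 1 at 9 kPa.
So from 5 the first move is to 9.

9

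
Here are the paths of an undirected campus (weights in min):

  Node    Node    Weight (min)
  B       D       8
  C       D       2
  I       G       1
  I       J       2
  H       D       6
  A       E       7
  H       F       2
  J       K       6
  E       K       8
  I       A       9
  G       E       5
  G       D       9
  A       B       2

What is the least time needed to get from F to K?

26 min

Running Dijkstra from F:
F: 0
H: 2  (via F)
D: 8  (via H)
C: 10  (via D)
B: 16  (via D)
G: 17  (via D)
A: 18  (via B)
I: 18  (via G)
J: 20  (via I)
E: 22  (via G)
K: 26  (via J)
Shortest route: F → H → D → G → I → J → K = 26 min.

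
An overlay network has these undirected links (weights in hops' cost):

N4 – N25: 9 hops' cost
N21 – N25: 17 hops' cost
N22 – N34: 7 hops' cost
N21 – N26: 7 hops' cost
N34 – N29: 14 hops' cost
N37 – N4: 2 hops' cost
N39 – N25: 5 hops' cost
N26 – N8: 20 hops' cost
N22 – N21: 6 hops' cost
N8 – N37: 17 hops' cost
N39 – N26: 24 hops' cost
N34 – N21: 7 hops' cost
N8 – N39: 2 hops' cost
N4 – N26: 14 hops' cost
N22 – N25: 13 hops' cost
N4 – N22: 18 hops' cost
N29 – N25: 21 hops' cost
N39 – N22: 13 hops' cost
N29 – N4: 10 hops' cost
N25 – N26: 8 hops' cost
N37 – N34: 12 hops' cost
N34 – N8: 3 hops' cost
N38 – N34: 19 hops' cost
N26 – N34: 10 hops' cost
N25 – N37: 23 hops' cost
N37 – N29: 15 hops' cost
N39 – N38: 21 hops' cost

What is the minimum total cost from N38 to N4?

Running Dijkstra from N38:
N38: 0
N34: 19  (via N38)
N39: 21  (via N38)
N8: 22  (via N34)
N22: 26  (via N34)
N21: 26  (via N34)
N25: 26  (via N39)
N26: 29  (via N34)
N37: 31  (via N34)
N29: 33  (via N34)
N4: 33  (via N37)
Shortest route: N38–N34–N37–N4 = 33 hops' cost.

33 hops' cost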